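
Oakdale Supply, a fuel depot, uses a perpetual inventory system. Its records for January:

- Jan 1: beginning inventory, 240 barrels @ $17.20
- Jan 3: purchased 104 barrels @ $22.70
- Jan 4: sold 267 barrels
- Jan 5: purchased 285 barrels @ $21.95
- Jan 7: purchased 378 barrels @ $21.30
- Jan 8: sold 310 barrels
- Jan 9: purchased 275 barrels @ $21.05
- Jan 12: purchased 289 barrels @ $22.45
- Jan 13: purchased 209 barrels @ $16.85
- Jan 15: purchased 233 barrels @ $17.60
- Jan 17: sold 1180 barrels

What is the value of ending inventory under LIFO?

Ending inventory = $5,253.45

Jan 4, 267 sold [LIFO — newest first]: 104 @ $22.70 + 163 @ $17.20 = $5,164.40
Jan 8, 310 sold [LIFO — newest first]: 310 @ $21.30 = $6,603.00
Jan 17, 1180 sold [LIFO — newest first]: 233 @ $17.60 + 209 @ $16.85 + 289 @ $22.45 + 275 @ $21.05 + 68 @ $21.30 + 106 @ $21.95 = $23,674.35
Total COGS = $5,164.40 + $6,603.00 + $23,674.35 = $35,441.75
Ending inventory: 77 @ $17.20 + 179 @ $21.95 = $5,253.45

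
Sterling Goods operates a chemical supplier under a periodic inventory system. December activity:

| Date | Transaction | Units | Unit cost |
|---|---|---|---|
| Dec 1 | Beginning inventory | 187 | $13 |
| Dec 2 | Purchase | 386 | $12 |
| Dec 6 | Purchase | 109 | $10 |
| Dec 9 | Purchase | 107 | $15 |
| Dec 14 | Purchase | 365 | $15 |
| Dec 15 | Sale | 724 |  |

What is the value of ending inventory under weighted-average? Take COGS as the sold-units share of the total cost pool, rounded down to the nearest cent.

Ending inventory = $5,676.08

Dec 15, sell 724: 724/1154 × $15,233.00 → $9,556.92
Ending inventory (cost pool remaining) = $5,676.08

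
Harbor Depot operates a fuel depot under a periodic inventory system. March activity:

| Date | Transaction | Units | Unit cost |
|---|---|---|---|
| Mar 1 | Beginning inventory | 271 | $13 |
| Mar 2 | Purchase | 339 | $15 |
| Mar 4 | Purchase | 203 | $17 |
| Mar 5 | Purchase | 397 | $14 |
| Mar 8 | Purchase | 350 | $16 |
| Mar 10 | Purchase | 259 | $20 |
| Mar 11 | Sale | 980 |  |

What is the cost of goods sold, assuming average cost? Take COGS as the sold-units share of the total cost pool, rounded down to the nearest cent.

Mar 11, sell 980: 980/1819 × $28,397.00 → $15,299.09
Ending inventory (cost pool remaining) = $13,097.91

COGS = $15,299.09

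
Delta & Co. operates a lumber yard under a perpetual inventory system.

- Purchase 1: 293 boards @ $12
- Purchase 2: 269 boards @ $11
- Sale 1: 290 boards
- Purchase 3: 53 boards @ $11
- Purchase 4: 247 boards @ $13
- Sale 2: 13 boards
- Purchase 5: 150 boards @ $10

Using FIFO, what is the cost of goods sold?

Sale 1 (290) [FIFO — oldest first]: 290 @ $12 = $3,480
Sale 2 (13) [FIFO — oldest first]: 3 @ $12 + 10 @ $11 = $146
Total COGS = $3,480 + $146 = $3,626
Ending inventory: 259 @ $11 + 53 @ $11 + 247 @ $13 + 150 @ $10 = $8,143
Check: goods available $11,769 = COGS $3,626 + ending $8,143

COGS = $3,626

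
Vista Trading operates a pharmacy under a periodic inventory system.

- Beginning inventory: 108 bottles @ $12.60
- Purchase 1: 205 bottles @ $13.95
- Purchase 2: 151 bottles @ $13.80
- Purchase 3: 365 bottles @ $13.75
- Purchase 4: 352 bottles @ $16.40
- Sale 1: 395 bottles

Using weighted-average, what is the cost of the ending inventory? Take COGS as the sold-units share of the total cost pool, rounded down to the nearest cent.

Ending inventory = $11,377.97

Sale 1, sell 395: 395/1181 × $17,095.90 → $5,717.93
Ending inventory (cost pool remaining) = $11,377.97
Check: goods available $17,095.90 = COGS $5,717.93 + ending $11,377.97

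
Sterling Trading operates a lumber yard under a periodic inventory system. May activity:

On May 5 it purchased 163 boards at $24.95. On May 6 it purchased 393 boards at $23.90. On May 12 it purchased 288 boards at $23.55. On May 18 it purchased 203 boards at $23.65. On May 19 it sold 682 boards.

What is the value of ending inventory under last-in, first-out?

May 19, 682 sold [LIFO — newest first]: 203 @ $23.65 + 288 @ $23.55 + 191 @ $23.90 = $16,148.25
Ending inventory: 163 @ $24.95 + 202 @ $23.90 = $8,894.65
Check: goods available $25,042.90 = COGS $16,148.25 + ending $8,894.65

Ending inventory = $8,894.65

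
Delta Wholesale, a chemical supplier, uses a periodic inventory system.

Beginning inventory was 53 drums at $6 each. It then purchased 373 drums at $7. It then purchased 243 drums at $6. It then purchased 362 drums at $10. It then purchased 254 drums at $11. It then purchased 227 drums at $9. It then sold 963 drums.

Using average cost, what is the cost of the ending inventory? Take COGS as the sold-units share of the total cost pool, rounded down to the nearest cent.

Sale 1, sell 963: 963/1512 × $12,844.00 → $8,180.40
Ending inventory (cost pool remaining) = $4,663.60
Check: goods available $12,844.00 = COGS $8,180.40 + ending $4,663.60

Ending inventory = $4,663.60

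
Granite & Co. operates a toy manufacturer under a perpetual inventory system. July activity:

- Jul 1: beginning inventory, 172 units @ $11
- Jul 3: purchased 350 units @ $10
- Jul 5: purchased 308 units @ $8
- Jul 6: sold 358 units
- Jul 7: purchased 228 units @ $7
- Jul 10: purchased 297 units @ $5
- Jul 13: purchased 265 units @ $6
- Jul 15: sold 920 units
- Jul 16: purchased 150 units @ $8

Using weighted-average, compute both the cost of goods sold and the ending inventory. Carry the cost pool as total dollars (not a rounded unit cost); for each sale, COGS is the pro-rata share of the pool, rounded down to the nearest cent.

After Jul 1: 172 on hand, pool $1,892.00 (≈ $11.0000 each)
After Jul 3: 522 on hand, pool $5,392.00 (≈ $10.3295 each)
After Jul 5: 830 on hand, pool $7,856.00 (≈ $9.4651 each)
Jul 6, sell 358: 358/830 × $7,856.00 → $3,388.49
After Jul 7: 700 on hand, pool $6,063.51 (≈ $8.6622 each)
After Jul 10: 997 on hand, pool $7,548.51 (≈ $7.5712 each)
After Jul 13: 1262 on hand, pool $9,138.51 (≈ $7.2413 each)
Jul 15, sell 920: 920/1262 × $9,138.51 → $6,661.98
After Jul 16: 492 on hand, pool $3,676.53 (≈ $7.4726 each)
Total COGS = $3,388.49 + $6,661.98 = $10,050.47
Ending inventory (cost pool remaining) = $3,676.53
Check: goods available $13,727.00 = COGS $10,050.47 + ending $3,676.53

COGS = $10,050.47; ending inventory = $3,676.53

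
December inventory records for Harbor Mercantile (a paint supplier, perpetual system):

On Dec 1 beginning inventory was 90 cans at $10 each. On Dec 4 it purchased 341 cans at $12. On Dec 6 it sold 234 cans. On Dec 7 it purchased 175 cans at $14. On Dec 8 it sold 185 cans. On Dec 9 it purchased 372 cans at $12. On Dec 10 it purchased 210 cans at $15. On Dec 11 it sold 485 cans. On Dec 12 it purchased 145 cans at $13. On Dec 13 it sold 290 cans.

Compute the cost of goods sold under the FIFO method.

Dec 6, 234 sold [FIFO — oldest first]: 90 @ $10 + 144 @ $12 = $2,628
Dec 8, 185 sold [FIFO — oldest first]: 185 @ $12 = $2,220
Dec 11, 485 sold [FIFO — oldest first]: 12 @ $12 + 175 @ $14 + 298 @ $12 = $6,170
Dec 13, 290 sold [FIFO — oldest first]: 74 @ $12 + 210 @ $15 + 6 @ $13 = $4,116
Total COGS = $2,628 + $2,220 + $6,170 + $4,116 = $15,134
Ending inventory: 139 @ $13 = $1,807

COGS = $15,134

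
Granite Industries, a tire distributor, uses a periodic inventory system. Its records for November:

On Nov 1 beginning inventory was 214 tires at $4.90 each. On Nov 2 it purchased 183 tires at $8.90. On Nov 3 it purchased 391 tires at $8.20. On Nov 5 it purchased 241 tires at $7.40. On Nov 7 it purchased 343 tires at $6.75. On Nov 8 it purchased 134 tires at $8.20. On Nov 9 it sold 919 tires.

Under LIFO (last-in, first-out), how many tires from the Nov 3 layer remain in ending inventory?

190

Nov 9, 919 sold [LIFO — newest first]: 134 @ $8.20 + 343 @ $6.75 + 241 @ $7.40 + 201 @ $8.20 = $6,845.65
Ending inventory: 214 @ $4.90 + 183 @ $8.90 + 190 @ $8.20 = $4,235.30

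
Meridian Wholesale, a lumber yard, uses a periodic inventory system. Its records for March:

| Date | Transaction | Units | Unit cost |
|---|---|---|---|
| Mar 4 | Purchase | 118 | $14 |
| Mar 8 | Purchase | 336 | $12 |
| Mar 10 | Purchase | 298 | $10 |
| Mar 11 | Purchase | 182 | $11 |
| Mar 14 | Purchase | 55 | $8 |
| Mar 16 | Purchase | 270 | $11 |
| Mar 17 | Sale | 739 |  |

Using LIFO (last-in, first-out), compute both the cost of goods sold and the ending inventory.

COGS = $7,732; ending inventory = $6,344

Mar 17, 739 sold [LIFO — newest first]: 270 @ $11 + 55 @ $8 + 182 @ $11 + 232 @ $10 = $7,732
Ending inventory: 118 @ $14 + 336 @ $12 + 66 @ $10 = $6,344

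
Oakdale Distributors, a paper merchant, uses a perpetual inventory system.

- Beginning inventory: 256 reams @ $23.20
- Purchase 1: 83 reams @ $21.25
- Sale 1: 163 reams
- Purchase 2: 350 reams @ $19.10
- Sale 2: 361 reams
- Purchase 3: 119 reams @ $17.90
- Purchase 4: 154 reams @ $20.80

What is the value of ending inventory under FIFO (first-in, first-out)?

Sale 1 (163) [FIFO — oldest first]: 163 @ $23.20 = $3,781.60
Sale 2 (361) [FIFO — oldest first]: 93 @ $23.20 + 83 @ $21.25 + 185 @ $19.10 = $7,454.85
Total COGS = $3,781.60 + $7,454.85 = $11,236.45
Ending inventory: 165 @ $19.10 + 119 @ $17.90 + 154 @ $20.80 = $8,484.80

Ending inventory = $8,484.80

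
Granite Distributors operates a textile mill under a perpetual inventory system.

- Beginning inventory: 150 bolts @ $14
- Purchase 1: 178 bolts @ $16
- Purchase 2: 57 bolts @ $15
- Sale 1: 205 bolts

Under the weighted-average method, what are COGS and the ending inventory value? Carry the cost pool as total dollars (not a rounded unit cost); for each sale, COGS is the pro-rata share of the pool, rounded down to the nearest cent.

After Beginning: 150 on hand, pool $2,100.00 (≈ $14.0000 each)
After Purchase 1: 328 on hand, pool $4,948.00 (≈ $15.0854 each)
After Purchase 2: 385 on hand, pool $5,803.00 (≈ $15.0727 each)
Sale 1, sell 205: 205/385 × $5,803.00 → $3,089.90
Ending inventory (cost pool remaining) = $2,713.10

COGS = $3,089.90; ending inventory = $2,713.10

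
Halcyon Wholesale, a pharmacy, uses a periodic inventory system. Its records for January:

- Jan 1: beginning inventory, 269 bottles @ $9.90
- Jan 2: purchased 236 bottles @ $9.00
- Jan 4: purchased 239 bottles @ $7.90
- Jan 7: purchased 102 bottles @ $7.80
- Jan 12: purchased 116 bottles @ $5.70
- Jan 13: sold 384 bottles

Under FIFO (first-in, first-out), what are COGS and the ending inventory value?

COGS = $3,698.10; ending inventory = $4,433.90

Jan 13, 384 sold [FIFO — oldest first]: 269 @ $9.90 + 115 @ $9.00 = $3,698.10
Ending inventory: 121 @ $9.00 + 239 @ $7.90 + 102 @ $7.80 + 116 @ $5.70 = $4,433.90
Check: goods available $8,132.00 = COGS $3,698.10 + ending $4,433.90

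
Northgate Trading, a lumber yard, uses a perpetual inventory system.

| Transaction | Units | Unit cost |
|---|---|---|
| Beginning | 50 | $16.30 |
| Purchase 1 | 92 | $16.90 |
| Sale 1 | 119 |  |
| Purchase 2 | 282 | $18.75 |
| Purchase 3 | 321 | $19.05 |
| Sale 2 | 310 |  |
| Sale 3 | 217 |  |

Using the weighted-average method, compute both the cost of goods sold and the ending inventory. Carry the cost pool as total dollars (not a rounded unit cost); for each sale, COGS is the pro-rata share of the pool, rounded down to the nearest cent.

COGS = $11,908.36; ending inventory = $1,863.99

After Beginning: 50 on hand, pool $815.00 (≈ $16.3000 each)
After Purchase 1: 142 on hand, pool $2,369.80 (≈ $16.6887 each)
Sale 1, sell 119: 119/142 × $2,369.80 → $1,985.95
After Purchase 2: 305 on hand, pool $5,671.35 (≈ $18.5946 each)
After Purchase 3: 626 on hand, pool $11,786.40 (≈ $18.8281 each)
Sale 2, sell 310: 310/626 × $11,786.40 → $5,836.71
Sale 3, sell 217: 217/316 × $5,949.69 → $4,085.70
Total COGS = $1,985.95 + $5,836.71 + $4,085.70 = $11,908.36
Ending inventory (cost pool remaining) = $1,863.99
Check: goods available $13,772.35 = COGS $11,908.36 + ending $1,863.99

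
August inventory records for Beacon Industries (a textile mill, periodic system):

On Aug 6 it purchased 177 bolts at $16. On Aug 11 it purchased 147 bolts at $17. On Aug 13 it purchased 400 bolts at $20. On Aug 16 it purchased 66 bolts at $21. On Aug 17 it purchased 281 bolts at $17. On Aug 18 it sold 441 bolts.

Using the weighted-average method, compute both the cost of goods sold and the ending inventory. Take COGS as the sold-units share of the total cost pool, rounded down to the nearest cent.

Aug 18, sell 441: 441/1071 × $19,494.00 → $8,026.94
Ending inventory (cost pool remaining) = $11,467.06
Check: goods available $19,494.00 = COGS $8,026.94 + ending $11,467.06

COGS = $8,026.94; ending inventory = $11,467.06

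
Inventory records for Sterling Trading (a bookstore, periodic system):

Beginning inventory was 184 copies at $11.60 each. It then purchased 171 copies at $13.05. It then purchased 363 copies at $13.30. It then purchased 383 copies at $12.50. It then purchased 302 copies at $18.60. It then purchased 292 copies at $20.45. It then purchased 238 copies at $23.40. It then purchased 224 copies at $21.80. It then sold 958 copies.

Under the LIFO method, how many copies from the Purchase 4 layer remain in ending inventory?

Sale 1 (958) [LIFO — newest first]: 224 @ $21.80 + 238 @ $23.40 + 292 @ $20.45 + 204 @ $18.60 = $20,218.20
Ending inventory: 184 @ $11.60 + 171 @ $13.05 + 363 @ $13.30 + 383 @ $12.50 + 98 @ $18.60 = $15,804.15
Check: goods available $36,022.35 = COGS $20,218.20 + ending $15,804.15

98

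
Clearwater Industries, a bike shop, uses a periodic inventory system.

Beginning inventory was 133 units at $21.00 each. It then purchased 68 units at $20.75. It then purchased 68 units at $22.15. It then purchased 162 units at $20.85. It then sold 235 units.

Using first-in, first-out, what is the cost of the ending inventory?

Ending inventory = $4,130.80

Sale 1 (235) [FIFO — oldest first]: 133 @ $21.00 + 68 @ $20.75 + 34 @ $22.15 = $4,957.10
Ending inventory: 34 @ $22.15 + 162 @ $20.85 = $4,130.80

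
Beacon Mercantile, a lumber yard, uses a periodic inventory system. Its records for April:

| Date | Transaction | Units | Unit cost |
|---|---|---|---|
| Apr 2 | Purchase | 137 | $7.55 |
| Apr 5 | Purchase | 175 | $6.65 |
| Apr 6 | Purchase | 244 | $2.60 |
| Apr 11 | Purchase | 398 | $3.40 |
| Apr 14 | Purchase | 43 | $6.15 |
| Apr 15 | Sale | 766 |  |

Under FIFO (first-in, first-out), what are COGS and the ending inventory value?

COGS = $3,546.50; ending inventory = $903.65

Apr 15, 766 sold [FIFO — oldest first]: 137 @ $7.55 + 175 @ $6.65 + 244 @ $2.60 + 210 @ $3.40 = $3,546.50
Ending inventory: 188 @ $3.40 + 43 @ $6.15 = $903.65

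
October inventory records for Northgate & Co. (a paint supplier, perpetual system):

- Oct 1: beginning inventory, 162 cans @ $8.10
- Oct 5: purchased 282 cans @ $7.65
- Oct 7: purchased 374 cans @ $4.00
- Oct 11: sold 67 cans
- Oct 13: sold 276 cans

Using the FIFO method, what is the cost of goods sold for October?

COGS = $2,696.85

Oct 11, 67 sold [FIFO — oldest first]: 67 @ $8.10 = $542.70
Oct 13, 276 sold [FIFO — oldest first]: 95 @ $8.10 + 181 @ $7.65 = $2,154.15
Total COGS = $542.70 + $2,154.15 = $2,696.85
Ending inventory: 101 @ $7.65 + 374 @ $4.00 = $2,268.65
Check: goods available $4,965.50 = COGS $2,696.85 + ending $2,268.65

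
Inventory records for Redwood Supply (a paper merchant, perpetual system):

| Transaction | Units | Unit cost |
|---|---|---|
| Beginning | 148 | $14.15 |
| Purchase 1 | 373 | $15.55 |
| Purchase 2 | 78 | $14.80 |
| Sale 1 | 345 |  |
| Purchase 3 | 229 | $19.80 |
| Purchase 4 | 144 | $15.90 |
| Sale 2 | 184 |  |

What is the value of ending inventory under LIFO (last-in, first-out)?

Sale 1 (345) [LIFO — newest first]: 78 @ $14.80 + 267 @ $15.55 = $5,306.25
Sale 2 (184) [LIFO — newest first]: 144 @ $15.90 + 40 @ $19.80 = $3,081.60
Total COGS = $5,306.25 + $3,081.60 = $8,387.85
Ending inventory: 148 @ $14.15 + 106 @ $15.55 + 189 @ $19.80 = $7,484.70

Ending inventory = $7,484.70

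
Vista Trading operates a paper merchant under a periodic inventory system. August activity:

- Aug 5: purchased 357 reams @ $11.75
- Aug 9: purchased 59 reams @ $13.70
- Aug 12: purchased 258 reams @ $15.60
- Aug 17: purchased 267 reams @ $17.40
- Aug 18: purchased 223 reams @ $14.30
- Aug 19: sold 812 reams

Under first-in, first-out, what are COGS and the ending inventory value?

COGS = $11,429.05; ending inventory = $5,433.50

Aug 19, 812 sold [FIFO — oldest first]: 357 @ $11.75 + 59 @ $13.70 + 258 @ $15.60 + 138 @ $17.40 = $11,429.05
Ending inventory: 129 @ $17.40 + 223 @ $14.30 = $5,433.50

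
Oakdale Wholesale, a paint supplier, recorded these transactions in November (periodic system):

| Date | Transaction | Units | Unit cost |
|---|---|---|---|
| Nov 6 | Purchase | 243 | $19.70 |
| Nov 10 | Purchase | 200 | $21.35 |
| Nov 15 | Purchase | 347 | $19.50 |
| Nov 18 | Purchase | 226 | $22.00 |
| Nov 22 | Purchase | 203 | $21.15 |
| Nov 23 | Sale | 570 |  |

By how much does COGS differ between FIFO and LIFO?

$481.35

FIFO COGS: 243 @ $19.70 + 200 @ $21.35 + 127 @ $19.50 = $11,533.60
LIFO COGS: 203 @ $21.15 + 226 @ $22.00 + 141 @ $19.50 = $12,014.95
Difference = |$11,533.60 − $12,014.95| = $481.35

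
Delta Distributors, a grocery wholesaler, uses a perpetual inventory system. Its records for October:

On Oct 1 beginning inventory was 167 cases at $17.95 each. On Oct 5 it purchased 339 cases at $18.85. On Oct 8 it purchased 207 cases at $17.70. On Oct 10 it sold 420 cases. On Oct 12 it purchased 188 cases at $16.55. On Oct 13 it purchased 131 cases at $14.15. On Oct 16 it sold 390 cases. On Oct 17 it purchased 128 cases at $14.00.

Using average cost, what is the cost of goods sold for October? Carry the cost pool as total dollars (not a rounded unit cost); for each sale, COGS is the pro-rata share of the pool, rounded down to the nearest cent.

After Oct 1: 167 on hand, pool $2,997.65 (≈ $17.9500 each)
After Oct 5: 506 on hand, pool $9,387.80 (≈ $18.5530 each)
After Oct 8: 713 on hand, pool $13,051.70 (≈ $18.3053 each)
Oct 10, sell 420: 420/713 × $13,051.70 → $7,688.23
After Oct 12: 481 on hand, pool $8,474.87 (≈ $17.6193 each)
After Oct 13: 612 on hand, pool $10,328.52 (≈ $16.8767 each)
Oct 16, sell 390: 390/612 × $10,328.52 → $6,581.90
After Oct 17: 350 on hand, pool $5,538.62 (≈ $15.8246 each)
Total COGS = $7,688.23 + $6,581.90 = $14,270.13
Ending inventory (cost pool remaining) = $5,538.62

COGS = $14,270.13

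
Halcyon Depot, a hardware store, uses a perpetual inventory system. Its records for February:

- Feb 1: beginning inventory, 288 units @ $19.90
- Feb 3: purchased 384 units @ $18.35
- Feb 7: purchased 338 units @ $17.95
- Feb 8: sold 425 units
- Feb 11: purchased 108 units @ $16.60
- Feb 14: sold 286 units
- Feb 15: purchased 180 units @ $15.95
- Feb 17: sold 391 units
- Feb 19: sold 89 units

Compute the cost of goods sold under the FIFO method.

Feb 8, 425 sold [FIFO — oldest first]: 288 @ $19.90 + 137 @ $18.35 = $8,245.15
Feb 14, 286 sold [FIFO — oldest first]: 247 @ $18.35 + 39 @ $17.95 = $5,232.50
Feb 17, 391 sold [FIFO — oldest first]: 299 @ $17.95 + 92 @ $16.60 = $6,894.25
Feb 19, 89 sold [FIFO — oldest first]: 16 @ $16.60 + 73 @ $15.95 = $1,429.95
Total COGS = $8,245.15 + $5,232.50 + $6,894.25 + $1,429.95 = $21,801.85
Ending inventory: 107 @ $15.95 = $1,706.65

COGS = $21,801.85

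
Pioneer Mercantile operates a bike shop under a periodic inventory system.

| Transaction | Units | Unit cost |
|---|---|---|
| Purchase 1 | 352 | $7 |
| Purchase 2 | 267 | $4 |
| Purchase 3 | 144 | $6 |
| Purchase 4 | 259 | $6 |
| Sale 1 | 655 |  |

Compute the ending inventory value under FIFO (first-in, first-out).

Ending inventory = $2,202

Sale 1 (655) [FIFO — oldest first]: 352 @ $7 + 267 @ $4 + 36 @ $6 = $3,748
Ending inventory: 108 @ $6 + 259 @ $6 = $2,202
Check: goods available $5,950 = COGS $3,748 + ending $2,202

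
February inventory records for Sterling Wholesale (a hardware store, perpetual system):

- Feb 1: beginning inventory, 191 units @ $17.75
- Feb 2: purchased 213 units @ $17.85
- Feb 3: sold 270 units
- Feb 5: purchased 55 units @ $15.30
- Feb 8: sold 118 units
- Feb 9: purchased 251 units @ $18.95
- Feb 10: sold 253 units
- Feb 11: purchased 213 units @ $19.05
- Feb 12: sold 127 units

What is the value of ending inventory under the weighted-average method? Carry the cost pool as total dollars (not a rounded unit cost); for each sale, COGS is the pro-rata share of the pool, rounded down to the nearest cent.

After Feb 1: 191 on hand, pool $3,390.25 (≈ $17.7500 each)
After Feb 2: 404 on hand, pool $7,192.30 (≈ $17.8027 each)
Feb 3, sell 270: 270/404 × $7,192.30 → $4,806.73
After Feb 5: 189 on hand, pool $3,227.07 (≈ $17.0744 each)
Feb 8, sell 118: 118/189 × $3,227.07 → $2,014.78
After Feb 9: 322 on hand, pool $5,968.74 (≈ $18.5365 each)
Feb 10, sell 253: 253/322 × $5,968.74 → $4,689.72
After Feb 11: 282 on hand, pool $5,336.67 (≈ $18.9244 each)
Feb 12, sell 127: 127/282 × $5,336.67 → $2,403.39
Total COGS = $4,806.73 + $2,014.78 + $4,689.72 + $2,403.39 = $13,914.62
Ending inventory (cost pool remaining) = $2,933.28

Ending inventory = $2,933.28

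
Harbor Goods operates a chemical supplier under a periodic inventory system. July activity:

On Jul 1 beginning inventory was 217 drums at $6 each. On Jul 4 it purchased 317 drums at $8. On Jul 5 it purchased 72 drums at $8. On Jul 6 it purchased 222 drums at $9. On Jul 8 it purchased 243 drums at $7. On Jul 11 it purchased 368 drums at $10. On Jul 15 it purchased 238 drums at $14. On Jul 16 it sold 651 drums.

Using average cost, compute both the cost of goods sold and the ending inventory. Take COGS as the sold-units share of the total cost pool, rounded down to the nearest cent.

COGS = $5,871.42; ending inventory = $9,253.58

Jul 16, sell 651: 651/1677 × $15,125.00 → $5,871.42
Ending inventory (cost pool remaining) = $9,253.58
Check: goods available $15,125.00 = COGS $5,871.42 + ending $9,253.58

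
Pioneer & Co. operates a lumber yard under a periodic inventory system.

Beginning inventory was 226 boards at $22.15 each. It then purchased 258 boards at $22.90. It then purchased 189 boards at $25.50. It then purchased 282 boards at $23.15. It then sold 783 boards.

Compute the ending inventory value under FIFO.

Sale 1 (783) [FIFO — oldest first]: 226 @ $22.15 + 258 @ $22.90 + 189 @ $25.50 + 110 @ $23.15 = $18,280.10
Ending inventory: 172 @ $23.15 = $3,981.80

Ending inventory = $3,981.80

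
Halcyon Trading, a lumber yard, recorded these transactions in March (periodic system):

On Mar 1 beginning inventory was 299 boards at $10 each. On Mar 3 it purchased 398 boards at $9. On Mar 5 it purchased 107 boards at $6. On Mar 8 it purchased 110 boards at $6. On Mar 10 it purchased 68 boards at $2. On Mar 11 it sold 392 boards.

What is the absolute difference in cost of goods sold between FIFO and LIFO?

$1,426

FIFO COGS: 299 @ $10 + 93 @ $9 = $3,827
LIFO COGS: 68 @ $2 + 110 @ $6 + 107 @ $6 + 107 @ $9 = $2,401
Difference = |$3,827 − $2,401| = $1,426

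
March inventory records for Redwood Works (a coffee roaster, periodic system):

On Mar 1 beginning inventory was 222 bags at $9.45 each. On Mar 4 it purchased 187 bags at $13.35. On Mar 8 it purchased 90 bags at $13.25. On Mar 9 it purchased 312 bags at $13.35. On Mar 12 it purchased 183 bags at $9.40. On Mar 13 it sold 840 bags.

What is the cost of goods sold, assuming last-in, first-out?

Mar 13, 840 sold [LIFO — newest first]: 183 @ $9.40 + 312 @ $13.35 + 90 @ $13.25 + 187 @ $13.35 + 68 @ $9.45 = $10,216.95
Ending inventory: 154 @ $9.45 = $1,455.30
Check: goods available $11,672.25 = COGS $10,216.95 + ending $1,455.30

COGS = $10,216.95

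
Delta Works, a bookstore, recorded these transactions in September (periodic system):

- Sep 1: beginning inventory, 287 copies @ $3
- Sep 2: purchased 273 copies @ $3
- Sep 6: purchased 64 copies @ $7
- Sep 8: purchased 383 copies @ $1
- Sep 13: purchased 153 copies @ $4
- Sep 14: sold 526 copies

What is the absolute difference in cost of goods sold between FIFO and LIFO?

$593

FIFO COGS: 287 @ $3 + 239 @ $3 = $1,578
LIFO COGS: 153 @ $4 + 373 @ $1 = $985
Difference = |$1,578 − $985| = $593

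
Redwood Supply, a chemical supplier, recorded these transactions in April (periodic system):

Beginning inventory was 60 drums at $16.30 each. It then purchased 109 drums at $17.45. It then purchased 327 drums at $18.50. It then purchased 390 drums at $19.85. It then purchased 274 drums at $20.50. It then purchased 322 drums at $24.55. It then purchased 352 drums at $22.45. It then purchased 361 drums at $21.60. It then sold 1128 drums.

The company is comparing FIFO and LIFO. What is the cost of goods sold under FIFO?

COGS = $21,632.05

FIFO COGS: 60 @ $16.30 + 109 @ $17.45 + 327 @ $18.50 + 390 @ $19.85 + 242 @ $20.50 = $21,632.05
LIFO COGS: 361 @ $21.60 + 352 @ $22.45 + 322 @ $24.55 + 93 @ $20.50 = $25,511.60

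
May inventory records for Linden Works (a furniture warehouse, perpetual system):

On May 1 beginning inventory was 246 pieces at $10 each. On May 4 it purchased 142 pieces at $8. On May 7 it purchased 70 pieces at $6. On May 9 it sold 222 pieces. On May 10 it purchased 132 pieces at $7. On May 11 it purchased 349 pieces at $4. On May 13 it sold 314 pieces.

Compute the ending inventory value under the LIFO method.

Ending inventory = $3,424

May 9, 222 sold [LIFO — newest first]: 70 @ $6 + 142 @ $8 + 10 @ $10 = $1,656
May 13, 314 sold [LIFO — newest first]: 314 @ $4 = $1,256
Total COGS = $1,656 + $1,256 = $2,912
Ending inventory: 236 @ $10 + 132 @ $7 + 35 @ $4 = $3,424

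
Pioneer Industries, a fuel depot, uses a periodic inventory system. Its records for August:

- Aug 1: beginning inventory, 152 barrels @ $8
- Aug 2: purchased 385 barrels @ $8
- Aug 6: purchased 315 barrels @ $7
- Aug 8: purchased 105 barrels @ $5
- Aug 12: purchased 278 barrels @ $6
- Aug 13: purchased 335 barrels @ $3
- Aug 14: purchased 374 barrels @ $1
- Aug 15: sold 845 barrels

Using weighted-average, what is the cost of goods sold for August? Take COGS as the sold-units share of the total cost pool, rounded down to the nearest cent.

Aug 15, sell 845: 845/1944 × $10,073.00 → $4,378.43
Ending inventory (cost pool remaining) = $5,694.57
Check: goods available $10,073.00 = COGS $4,378.43 + ending $5,694.57

COGS = $4,378.43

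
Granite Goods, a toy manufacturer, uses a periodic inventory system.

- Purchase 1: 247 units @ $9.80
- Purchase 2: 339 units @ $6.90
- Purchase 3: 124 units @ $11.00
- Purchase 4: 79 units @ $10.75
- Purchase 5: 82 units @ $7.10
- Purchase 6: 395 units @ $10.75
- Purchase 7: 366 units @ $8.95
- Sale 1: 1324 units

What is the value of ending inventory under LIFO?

Sale 1 (1324) [LIFO — newest first]: 366 @ $8.95 + 395 @ $10.75 + 82 @ $7.10 + 79 @ $10.75 + 124 @ $11.00 + 278 @ $6.90 = $12,235.60
Ending inventory: 247 @ $9.80 + 61 @ $6.90 = $2,841.50

Ending inventory = $2,841.50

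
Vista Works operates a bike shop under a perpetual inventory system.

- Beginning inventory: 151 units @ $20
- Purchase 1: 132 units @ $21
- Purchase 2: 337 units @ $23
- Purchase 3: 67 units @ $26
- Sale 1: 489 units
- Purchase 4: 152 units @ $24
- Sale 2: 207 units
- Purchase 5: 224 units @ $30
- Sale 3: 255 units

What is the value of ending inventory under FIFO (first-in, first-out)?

Ending inventory = $3,360

Sale 1 (489) [FIFO — oldest first]: 151 @ $20 + 132 @ $21 + 206 @ $23 = $10,530
Sale 2 (207) [FIFO — oldest first]: 131 @ $23 + 67 @ $26 + 9 @ $24 = $4,971
Sale 3 (255) [FIFO — oldest first]: 143 @ $24 + 112 @ $30 = $6,792
Total COGS = $10,530 + $4,971 + $6,792 = $22,293
Ending inventory: 112 @ $30 = $3,360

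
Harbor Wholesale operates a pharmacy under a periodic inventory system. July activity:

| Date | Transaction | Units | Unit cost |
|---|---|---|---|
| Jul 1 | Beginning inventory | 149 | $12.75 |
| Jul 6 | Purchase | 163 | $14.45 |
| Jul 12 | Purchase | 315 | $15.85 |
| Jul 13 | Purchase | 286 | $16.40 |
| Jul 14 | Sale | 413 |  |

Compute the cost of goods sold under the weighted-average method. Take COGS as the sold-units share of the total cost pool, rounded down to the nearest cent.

Jul 14, sell 413: 413/913 × $13,938.25 → $6,305.03
Ending inventory (cost pool remaining) = $7,633.22
Check: goods available $13,938.25 = COGS $6,305.03 + ending $7,633.22

COGS = $6,305.03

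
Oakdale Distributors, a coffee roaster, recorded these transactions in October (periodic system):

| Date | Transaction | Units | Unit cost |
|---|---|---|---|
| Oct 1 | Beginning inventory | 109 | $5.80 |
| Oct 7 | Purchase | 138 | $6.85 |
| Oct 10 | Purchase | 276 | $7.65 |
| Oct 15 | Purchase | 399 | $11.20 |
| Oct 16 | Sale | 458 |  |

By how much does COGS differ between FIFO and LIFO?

$1,728.50

FIFO COGS: 109 @ $5.80 + 138 @ $6.85 + 211 @ $7.65 = $3,191.65
LIFO COGS: 399 @ $11.20 + 59 @ $7.65 = $4,920.15
Difference = |$3,191.65 − $4,920.15| = $1,728.50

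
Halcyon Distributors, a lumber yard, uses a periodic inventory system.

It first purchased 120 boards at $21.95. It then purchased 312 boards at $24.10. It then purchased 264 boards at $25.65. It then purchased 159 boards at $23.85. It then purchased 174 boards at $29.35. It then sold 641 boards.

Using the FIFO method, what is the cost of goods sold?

COGS = $15,514.05

Sale 1 (641) [FIFO — oldest first]: 120 @ $21.95 + 312 @ $24.10 + 209 @ $25.65 = $15,514.05
Ending inventory: 55 @ $25.65 + 159 @ $23.85 + 174 @ $29.35 = $10,309.80
Check: goods available $25,823.85 = COGS $15,514.05 + ending $10,309.80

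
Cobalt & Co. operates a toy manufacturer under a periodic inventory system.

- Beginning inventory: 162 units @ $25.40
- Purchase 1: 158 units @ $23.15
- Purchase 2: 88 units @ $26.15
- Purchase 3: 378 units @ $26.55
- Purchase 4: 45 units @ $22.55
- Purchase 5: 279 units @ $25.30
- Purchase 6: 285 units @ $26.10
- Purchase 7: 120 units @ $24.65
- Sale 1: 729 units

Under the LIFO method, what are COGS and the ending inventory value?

COGS = $18,469.95; ending inventory = $20,109.60

Sale 1 (729) [LIFO — newest first]: 120 @ $24.65 + 285 @ $26.10 + 279 @ $25.30 + 45 @ $22.55 = $18,469.95
Ending inventory: 162 @ $25.40 + 158 @ $23.15 + 88 @ $26.15 + 378 @ $26.55 = $20,109.60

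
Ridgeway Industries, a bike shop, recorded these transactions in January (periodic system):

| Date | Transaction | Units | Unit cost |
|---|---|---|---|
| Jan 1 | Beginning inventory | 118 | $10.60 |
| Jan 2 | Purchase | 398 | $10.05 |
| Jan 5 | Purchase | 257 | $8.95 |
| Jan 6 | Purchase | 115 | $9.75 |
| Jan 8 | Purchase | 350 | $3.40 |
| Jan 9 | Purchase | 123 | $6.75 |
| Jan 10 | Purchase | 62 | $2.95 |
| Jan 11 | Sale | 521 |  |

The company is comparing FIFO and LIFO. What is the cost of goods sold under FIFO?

COGS = $5,295.45

FIFO COGS: 118 @ $10.60 + 398 @ $10.05 + 5 @ $8.95 = $5,295.45
LIFO COGS: 62 @ $2.95 + 123 @ $6.75 + 336 @ $3.40 = $2,155.55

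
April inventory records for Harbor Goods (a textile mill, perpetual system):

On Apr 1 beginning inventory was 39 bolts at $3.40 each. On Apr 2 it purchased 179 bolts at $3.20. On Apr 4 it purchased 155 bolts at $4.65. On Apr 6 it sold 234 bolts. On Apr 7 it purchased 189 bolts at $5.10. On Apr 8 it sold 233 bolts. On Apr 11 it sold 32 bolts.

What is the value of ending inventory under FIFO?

Apr 6, 234 sold [FIFO — oldest first]: 39 @ $3.40 + 179 @ $3.20 + 16 @ $4.65 = $779.80
Apr 8, 233 sold [FIFO — oldest first]: 139 @ $4.65 + 94 @ $5.10 = $1,125.75
Apr 11, 32 sold [FIFO — oldest first]: 32 @ $5.10 = $163.20
Total COGS = $779.80 + $1,125.75 + $163.20 = $2,068.75
Ending inventory: 63 @ $5.10 = $321.30
Check: goods available $2,390.05 = COGS $2,068.75 + ending $321.30

Ending inventory = $321.30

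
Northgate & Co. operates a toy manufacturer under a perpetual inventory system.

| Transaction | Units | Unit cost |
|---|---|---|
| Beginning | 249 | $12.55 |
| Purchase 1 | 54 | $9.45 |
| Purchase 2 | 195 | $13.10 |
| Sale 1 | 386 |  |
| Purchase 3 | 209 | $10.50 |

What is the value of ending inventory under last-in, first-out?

Sale 1 (386) [LIFO — newest first]: 195 @ $13.10 + 54 @ $9.45 + 137 @ $12.55 = $4,784.15
Ending inventory: 112 @ $12.55 + 209 @ $10.50 = $3,600.10

Ending inventory = $3,600.10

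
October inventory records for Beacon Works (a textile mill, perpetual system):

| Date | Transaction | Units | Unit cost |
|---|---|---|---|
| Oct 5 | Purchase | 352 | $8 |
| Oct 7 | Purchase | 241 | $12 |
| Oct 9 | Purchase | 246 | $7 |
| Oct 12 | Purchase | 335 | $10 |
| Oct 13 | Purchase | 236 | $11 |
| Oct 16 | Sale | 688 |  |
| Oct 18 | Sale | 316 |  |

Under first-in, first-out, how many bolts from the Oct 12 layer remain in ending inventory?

170

Oct 16, 688 sold [FIFO — oldest first]: 352 @ $8 + 241 @ $12 + 95 @ $7 = $6,373
Oct 18, 316 sold [FIFO — oldest first]: 151 @ $7 + 165 @ $10 = $2,707
Total COGS = $6,373 + $2,707 = $9,080
Ending inventory: 170 @ $10 + 236 @ $11 = $4,296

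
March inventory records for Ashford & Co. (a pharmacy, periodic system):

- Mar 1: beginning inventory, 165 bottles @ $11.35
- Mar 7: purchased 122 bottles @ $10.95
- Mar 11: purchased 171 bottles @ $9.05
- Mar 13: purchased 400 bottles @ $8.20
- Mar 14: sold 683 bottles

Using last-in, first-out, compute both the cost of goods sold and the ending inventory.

COGS = $6,053.95; ending inventory = $1,982.25

Mar 14, 683 sold [LIFO — newest first]: 400 @ $8.20 + 171 @ $9.05 + 112 @ $10.95 = $6,053.95
Ending inventory: 165 @ $11.35 + 10 @ $10.95 = $1,982.25
Check: goods available $8,036.20 = COGS $6,053.95 + ending $1,982.25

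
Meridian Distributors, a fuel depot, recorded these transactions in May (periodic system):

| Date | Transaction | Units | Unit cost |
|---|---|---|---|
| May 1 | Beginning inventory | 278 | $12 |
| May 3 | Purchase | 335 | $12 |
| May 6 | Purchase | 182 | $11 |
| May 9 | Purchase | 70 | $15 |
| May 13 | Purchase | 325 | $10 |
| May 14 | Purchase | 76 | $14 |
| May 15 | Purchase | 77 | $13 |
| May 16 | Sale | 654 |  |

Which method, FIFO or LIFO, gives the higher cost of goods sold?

FIFO

FIFO COGS: 278 @ $12 + 335 @ $12 + 41 @ $11 = $7,807
LIFO COGS: 77 @ $13 + 76 @ $14 + 325 @ $10 + 70 @ $15 + 106 @ $11 = $7,531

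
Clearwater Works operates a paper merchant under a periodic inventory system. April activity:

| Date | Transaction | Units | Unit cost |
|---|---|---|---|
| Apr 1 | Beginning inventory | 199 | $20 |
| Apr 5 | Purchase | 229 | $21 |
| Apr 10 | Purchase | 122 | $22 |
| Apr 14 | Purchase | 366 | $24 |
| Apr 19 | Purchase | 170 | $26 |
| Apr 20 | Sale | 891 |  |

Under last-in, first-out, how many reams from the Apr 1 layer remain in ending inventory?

Apr 20, 891 sold [LIFO — newest first]: 170 @ $26 + 366 @ $24 + 122 @ $22 + 229 @ $21 + 4 @ $20 = $20,777
Ending inventory: 195 @ $20 = $3,900

195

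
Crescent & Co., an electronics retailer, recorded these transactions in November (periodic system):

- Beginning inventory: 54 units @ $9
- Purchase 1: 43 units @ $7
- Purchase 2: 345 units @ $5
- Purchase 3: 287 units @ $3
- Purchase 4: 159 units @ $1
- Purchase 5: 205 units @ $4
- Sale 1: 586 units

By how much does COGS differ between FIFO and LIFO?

$1,299

FIFO COGS: 54 @ $9 + 43 @ $7 + 345 @ $5 + 144 @ $3 = $2,944
LIFO COGS: 205 @ $4 + 159 @ $1 + 222 @ $3 = $1,645
Difference = |$2,944 − $1,645| = $1,299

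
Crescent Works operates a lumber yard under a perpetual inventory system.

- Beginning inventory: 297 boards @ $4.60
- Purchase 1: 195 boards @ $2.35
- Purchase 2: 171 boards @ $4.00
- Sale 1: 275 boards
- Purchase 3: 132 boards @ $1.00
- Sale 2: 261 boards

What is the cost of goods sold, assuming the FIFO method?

COGS = $2,000.45

Sale 1 (275) [FIFO — oldest first]: 275 @ $4.60 = $1,265.00
Sale 2 (261) [FIFO — oldest first]: 22 @ $4.60 + 195 @ $2.35 + 44 @ $4.00 = $735.45
Total COGS = $1,265.00 + $735.45 = $2,000.45
Ending inventory: 127 @ $4.00 + 132 @ $1.00 = $640.00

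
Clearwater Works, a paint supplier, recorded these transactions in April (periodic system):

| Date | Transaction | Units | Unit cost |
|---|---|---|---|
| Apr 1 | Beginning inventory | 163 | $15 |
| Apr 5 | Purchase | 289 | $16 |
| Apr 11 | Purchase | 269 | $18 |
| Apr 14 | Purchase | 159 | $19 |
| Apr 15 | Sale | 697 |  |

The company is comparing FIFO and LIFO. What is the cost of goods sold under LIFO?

FIFO COGS: 163 @ $15 + 289 @ $16 + 245 @ $18 = $11,479
LIFO COGS: 159 @ $19 + 269 @ $18 + 269 @ $16 = $12,167

COGS = $12,167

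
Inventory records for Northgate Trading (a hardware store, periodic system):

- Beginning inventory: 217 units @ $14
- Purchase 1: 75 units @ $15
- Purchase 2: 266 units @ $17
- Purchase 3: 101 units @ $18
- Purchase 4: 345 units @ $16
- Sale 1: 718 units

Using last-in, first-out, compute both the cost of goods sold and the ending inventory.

Sale 1 (718) [LIFO — newest first]: 345 @ $16 + 101 @ $18 + 266 @ $17 + 6 @ $15 = $11,950
Ending inventory: 217 @ $14 + 69 @ $15 = $4,073

COGS = $11,950; ending inventory = $4,073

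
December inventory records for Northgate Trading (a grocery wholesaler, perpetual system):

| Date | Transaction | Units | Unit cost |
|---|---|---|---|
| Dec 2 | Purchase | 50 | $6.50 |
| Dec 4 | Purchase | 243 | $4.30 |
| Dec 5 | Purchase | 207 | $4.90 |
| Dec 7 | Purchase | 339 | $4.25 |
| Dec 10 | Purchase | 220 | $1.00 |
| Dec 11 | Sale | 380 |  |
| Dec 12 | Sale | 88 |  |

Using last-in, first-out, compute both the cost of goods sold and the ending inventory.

Dec 11, 380 sold [LIFO — newest first]: 220 @ $1.00 + 160 @ $4.25 = $900.00
Dec 12, 88 sold [LIFO — newest first]: 88 @ $4.25 = $374.00
Total COGS = $900.00 + $374.00 = $1,274.00
Ending inventory: 50 @ $6.50 + 243 @ $4.30 + 207 @ $4.90 + 91 @ $4.25 = $2,770.95

COGS = $1,274.00; ending inventory = $2,770.95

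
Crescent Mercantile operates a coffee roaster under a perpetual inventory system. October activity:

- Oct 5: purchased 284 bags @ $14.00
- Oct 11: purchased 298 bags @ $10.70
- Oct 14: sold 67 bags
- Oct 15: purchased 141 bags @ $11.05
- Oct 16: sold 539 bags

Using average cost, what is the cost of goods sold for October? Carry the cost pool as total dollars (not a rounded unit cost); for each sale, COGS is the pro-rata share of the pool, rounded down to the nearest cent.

After Oct 5: 284 on hand, pool $3,976.00 (≈ $14.0000 each)
After Oct 11: 582 on hand, pool $7,164.60 (≈ $12.3103 each)
Oct 14, sell 67: 67/582 × $7,164.60 → $824.79
After Oct 15: 656 on hand, pool $7,897.86 (≈ $12.0394 each)
Oct 16, sell 539: 539/656 × $7,897.86 → $6,489.24
Total COGS = $824.79 + $6,489.24 = $7,314.03
Ending inventory (cost pool remaining) = $1,408.62
Check: goods available $8,722.65 = COGS $7,314.03 + ending $1,408.62

COGS = $7,314.03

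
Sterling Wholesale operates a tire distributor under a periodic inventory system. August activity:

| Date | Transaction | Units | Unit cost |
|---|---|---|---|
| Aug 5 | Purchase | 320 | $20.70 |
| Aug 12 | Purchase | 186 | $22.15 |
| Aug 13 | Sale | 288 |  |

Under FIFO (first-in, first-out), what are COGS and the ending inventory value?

Aug 13, 288 sold [FIFO — oldest first]: 288 @ $20.70 = $5,961.60
Ending inventory: 32 @ $20.70 + 186 @ $22.15 = $4,782.30

COGS = $5,961.60; ending inventory = $4,782.30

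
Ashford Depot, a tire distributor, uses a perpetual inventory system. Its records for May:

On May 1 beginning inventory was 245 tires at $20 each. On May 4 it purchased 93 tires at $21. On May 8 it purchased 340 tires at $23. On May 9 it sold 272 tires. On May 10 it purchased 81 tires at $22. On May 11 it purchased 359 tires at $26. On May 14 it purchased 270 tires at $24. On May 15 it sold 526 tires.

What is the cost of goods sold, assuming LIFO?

COGS = $19,392

May 9, 272 sold [LIFO — newest first]: 272 @ $23 = $6,256
May 15, 526 sold [LIFO — newest first]: 270 @ $24 + 256 @ $26 = $13,136
Total COGS = $6,256 + $13,136 = $19,392
Ending inventory: 245 @ $20 + 93 @ $21 + 68 @ $23 + 81 @ $22 + 103 @ $26 = $12,877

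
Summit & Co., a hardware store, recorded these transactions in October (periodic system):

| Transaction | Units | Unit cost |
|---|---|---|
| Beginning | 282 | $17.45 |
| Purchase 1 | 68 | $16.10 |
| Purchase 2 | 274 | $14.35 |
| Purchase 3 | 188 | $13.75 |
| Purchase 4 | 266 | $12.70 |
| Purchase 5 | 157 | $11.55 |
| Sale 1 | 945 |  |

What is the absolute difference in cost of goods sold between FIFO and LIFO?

FIFO COGS: 282 @ $17.45 + 68 @ $16.10 + 274 @ $14.35 + 188 @ $13.75 + 133 @ $12.70 = $14,221.70
LIFO COGS: 157 @ $11.55 + 266 @ $12.70 + 188 @ $13.75 + 274 @ $14.35 + 60 @ $16.10 = $12,674.45
Difference = |$14,221.70 − $12,674.45| = $1,547.25

$1,547.25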